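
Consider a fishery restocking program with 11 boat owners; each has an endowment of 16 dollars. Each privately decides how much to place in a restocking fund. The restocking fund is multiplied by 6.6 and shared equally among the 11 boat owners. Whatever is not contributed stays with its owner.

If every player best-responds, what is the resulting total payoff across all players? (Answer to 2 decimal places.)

176.00 dollars

Each contributed unit returns 6.6/11 = 0.6000 to its contributor — below 1 — so contributing 0 is dominant for every player. At the Nash equilibrium everyone keeps their 16, and the group total is 11 × 16 = 176.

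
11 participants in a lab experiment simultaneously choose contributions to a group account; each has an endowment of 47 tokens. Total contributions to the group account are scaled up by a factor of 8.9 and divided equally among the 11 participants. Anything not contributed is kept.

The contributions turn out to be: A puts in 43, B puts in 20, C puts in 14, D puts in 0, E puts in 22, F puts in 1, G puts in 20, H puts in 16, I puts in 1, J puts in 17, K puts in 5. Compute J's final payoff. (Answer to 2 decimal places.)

Total contributed: 43 + 20 + 14 + 0 + 22 + 1 + 20 + 16 + 1 + 17 + 5 = 159.
Each receives 8.9 × 159 / 11 = 128.65 from the group account.
J keeps 47 − 17 = 30, so J's payoff is 30 + 128.65 = 158.65.

158.65 tokens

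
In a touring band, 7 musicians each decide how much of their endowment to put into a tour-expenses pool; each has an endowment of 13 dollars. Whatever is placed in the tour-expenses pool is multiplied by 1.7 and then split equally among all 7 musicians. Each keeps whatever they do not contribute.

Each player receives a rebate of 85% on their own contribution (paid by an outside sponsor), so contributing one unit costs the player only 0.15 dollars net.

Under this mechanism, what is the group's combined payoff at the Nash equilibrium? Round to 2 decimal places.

232.05 dollars

The effective private return per unit is now (1.7/7) / 0.15 = 1.6190 > 1, so every player's dominant strategy flips to full contribution.
So the Nash equilibrium is full contribution by all 7; the group earns 7 × (13 × 0.85 + 1.7 × 13) = 232.05.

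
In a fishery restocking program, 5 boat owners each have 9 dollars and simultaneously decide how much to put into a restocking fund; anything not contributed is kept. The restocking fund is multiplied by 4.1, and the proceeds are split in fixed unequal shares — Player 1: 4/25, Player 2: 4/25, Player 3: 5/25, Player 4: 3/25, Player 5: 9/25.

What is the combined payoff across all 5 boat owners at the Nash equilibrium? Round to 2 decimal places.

Each unit j contributes comes back to j as 4.1 × (j's share), so j prefers to contribute only if that share exceeds 1/4.1 = 0.2439; otherwise keeping the unit dominates.
Only Player 5 (9/25) clears that bar, contributing 9; the remaining 4 contribute 0. Total contributed: 9.
The restocking fund pays out 4.1 × 9 = 36.90 in total (split across the unequal shares, but the aggregate is all that matters for the group sum).
The 4 free-riders keep 9 each, adding 36. Group total = 36 + 36.90 = 72.90.

72.90 dollars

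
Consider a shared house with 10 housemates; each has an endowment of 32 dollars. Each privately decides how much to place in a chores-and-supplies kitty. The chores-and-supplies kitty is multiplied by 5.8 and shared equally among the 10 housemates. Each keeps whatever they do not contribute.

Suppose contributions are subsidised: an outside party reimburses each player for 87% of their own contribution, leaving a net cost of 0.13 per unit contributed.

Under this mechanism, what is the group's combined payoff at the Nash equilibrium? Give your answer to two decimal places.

The effective private return per unit is now (5.8/10) / 0.13 = 4.4615 > 1, so every player's dominant strategy flips to full contribution.
At the Nash equilibrium everyone contributes 32. Group total payoff = 10 × (32 × 0.87 + 5.8 × 32) = 2134.40.

2134.40 dollars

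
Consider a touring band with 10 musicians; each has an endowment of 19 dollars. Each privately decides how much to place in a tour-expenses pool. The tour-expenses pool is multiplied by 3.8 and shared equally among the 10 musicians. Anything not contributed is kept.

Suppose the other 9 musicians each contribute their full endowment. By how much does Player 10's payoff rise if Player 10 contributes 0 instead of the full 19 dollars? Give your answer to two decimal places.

11.78 dollars

Switching from a contribution of 19 to 0 lets Player 10 keep an extra 19 dollars, but lowers the tour-expenses pool by 19, which costs Player 10 their own share of that drop: 3.8/10 × 19 = 7.22.
Net gain = 19 − 7.22 = 11.78. The private return per contributed unit (0.3800) is below 1, so free-riding is indeed the best response regardless of what the others do.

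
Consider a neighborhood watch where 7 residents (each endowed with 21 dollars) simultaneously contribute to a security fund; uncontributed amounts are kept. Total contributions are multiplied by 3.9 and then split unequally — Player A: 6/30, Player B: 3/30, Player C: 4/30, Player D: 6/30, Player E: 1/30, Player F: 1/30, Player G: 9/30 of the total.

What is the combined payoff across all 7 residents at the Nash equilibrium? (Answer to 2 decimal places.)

Player j's private return per contributed unit is 3.9 × (j's share). Contributing is weakly dominant for j when that share is at least 1/3.9 = 0.2564, and contributing 0 is dominant otherwise.
The only share above 0.2564 is Player G's 9/30, contributing 21; the remaining 6 contribute 0. Total contributed: 21.
The security fund pays out 3.9 × 21 = 81.90 in total (split across the unequal shares, but the aggregate is all that matters for the group sum).
The 6 free-riders keep 21 each, adding 126. Group total = 126 + 81.90 = 207.90.

207.90 dollars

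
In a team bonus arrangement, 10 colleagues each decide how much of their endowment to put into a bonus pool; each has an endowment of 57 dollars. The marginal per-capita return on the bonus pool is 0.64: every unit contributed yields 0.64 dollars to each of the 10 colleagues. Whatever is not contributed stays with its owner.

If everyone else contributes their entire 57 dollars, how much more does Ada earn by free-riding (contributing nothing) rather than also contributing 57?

20.52 dollars

Switching from a contribution of 57 to 0 lets Ada keep an extra 57 dollars, but lowers the bonus pool by 57, which costs Ada their own share of that drop: 0.64 × 57 = 36.48.
Net gain = 57 − 36.48 = 20.52. The private return per contributed unit (0.64) is below 1, so free-riding is indeed the best response regardless of what the others do.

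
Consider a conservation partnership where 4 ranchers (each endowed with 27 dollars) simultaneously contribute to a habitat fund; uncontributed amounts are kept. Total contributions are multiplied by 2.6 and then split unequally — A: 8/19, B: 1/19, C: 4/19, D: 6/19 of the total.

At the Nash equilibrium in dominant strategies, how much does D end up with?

For player j, contributing a unit is worthwhile iff 2.6 × (j's share) ≥ 1, i.e. iff j's share is at least 0.3846.
A alone (share 8/19) is above the threshold, contributing 27; the remaining 3 contribute 0. Total contributed: 27.
D keeps 27 and receives 2.6 × 27 × 6/19 = 22.17 from the habitat fund, for a payoff of 49.17.

49.17 dollars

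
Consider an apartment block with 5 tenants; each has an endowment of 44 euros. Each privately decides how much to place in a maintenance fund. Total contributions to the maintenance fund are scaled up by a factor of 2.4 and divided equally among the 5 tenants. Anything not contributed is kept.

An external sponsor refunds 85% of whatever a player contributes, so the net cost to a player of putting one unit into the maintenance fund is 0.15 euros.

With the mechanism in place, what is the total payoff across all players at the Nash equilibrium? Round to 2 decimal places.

With the mechanism, a contributed unit returns (2.4/5) / 0.15 = 3.2000 per unit of net cost to the contributor — now above 1 — so contributing fully is weakly dominant for every player.
So the Nash equilibrium is full contribution by all 5; the group earns 5 × (44 × 0.85 + 2.4 × 44) = 715.00.

715.00 euros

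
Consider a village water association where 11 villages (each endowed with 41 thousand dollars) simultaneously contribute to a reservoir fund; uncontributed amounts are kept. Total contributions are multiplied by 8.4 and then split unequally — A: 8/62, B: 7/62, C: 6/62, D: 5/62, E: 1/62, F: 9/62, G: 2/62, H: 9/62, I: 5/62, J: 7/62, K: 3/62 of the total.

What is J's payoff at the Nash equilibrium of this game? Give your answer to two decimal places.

Player j's private return per contributed unit is 8.4 × (j's share). Contributing is weakly dominant for j when that share is at least 1/8.4 = 0.1190, and contributing 0 is dominant otherwise.
The shares above 0.1190 belong to A, F and H, contributing 41 each; the remaining 8 contribute 0. Total contributed: 123.
J keeps 41 and receives 8.4 × 123 × 7/62 = 116.65 from the reservoir fund, for a payoff of 157.65.

157.65 thousand dollars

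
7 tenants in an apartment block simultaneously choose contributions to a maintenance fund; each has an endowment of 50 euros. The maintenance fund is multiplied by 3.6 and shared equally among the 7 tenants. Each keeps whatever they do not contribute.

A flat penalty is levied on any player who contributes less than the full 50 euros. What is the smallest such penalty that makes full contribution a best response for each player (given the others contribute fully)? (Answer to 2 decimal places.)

Given the others contribute fully, the best deviation is to contribute 0 (any partial contribution still incurs the fine and gives up units whose private return 0.5143 is below 1).
Deviating from 50 to 0 saves 50 euros but forfeits the deviator's share of the drop in the maintenance fund: 3.6/7 × 50 = 25.71.
So the deviation gain is 50 − 25.71 = 24.29, and the fine must be at least 24.29 euros to wipe it out.

24.29 euros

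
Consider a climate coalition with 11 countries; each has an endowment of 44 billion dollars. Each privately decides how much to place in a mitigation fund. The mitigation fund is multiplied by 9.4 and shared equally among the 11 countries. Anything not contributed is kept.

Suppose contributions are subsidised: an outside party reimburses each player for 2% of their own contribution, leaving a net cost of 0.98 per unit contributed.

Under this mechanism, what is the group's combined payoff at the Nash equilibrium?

484.00 billion dollars

The effective private return is (9.4/11) / 0.98 = 0.8720, which is still under 1, so the mechanism doesn't change anyone's dominant strategy: zero contribution.
Everyone keeps their endowment and the group total is 11 × 44 = 484.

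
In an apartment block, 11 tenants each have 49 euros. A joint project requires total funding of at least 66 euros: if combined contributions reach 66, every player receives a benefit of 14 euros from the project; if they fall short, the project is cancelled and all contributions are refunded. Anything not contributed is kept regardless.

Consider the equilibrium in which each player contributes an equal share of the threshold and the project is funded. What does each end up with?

57 euros

Equal share of the threshold: 66/11 = 6.
At this profile no one gains by cutting their contribution: any cut drops the total below 66, the project is cancelled, contributions are refunded, and the deviator ends with 49, which is less than 49 − 6 + 14 = 57. Contributing more than 6 just wastes the excess. So contributing exactly 6 is a best response.
Each player's payoff: 49 − 6 + 14 = 57.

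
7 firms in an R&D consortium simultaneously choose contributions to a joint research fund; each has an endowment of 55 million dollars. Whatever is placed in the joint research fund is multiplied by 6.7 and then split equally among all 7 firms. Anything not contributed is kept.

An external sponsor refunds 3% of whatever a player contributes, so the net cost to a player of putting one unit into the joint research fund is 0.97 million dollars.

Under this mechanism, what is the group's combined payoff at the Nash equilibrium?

Even with the mechanism, each unit contributed returns only (6.7/7) / 0.97 = 0.9867 per unit of net cost, so contributing nothing is still dominant.
Everyone keeps their endowment and the group total is 7 × 55 = 385.

385.00 million dollars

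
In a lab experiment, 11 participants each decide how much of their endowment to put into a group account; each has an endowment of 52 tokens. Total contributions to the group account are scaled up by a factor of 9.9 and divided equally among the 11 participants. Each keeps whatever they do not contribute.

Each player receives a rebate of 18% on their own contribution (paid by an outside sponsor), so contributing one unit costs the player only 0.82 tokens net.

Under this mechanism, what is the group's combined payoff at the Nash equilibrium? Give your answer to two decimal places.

5765.76 tokens

The effective private return per unit is now (9.9/11) / 0.82 = 1.0976 > 1, so every player's dominant strategy flips to full contribution.
At the Nash equilibrium everyone contributes 52. Group total payoff = 11 × (52 × 0.18 + 9.9 × 52) = 5765.76.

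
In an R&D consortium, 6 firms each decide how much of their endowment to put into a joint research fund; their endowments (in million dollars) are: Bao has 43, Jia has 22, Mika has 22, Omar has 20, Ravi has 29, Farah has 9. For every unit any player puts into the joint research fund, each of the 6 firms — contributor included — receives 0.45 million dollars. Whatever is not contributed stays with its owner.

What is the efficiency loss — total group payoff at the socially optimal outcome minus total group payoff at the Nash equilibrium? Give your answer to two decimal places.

The private return per contributed unit is 0.45 < 1 for everyone, so the Nash equilibrium is zero contribution and the group total is Σ E_j = 43 + 22 + 22 + 20 + 29 + 9 = 145.
Each contributed unit returns 2.700 to the group, so the social optimum is full contribution by everyone: group total = 2.700 × 145 = 391.50.
Efficiency loss = (2.700 − 1) × 145 = 246.50.

246.50 million dollars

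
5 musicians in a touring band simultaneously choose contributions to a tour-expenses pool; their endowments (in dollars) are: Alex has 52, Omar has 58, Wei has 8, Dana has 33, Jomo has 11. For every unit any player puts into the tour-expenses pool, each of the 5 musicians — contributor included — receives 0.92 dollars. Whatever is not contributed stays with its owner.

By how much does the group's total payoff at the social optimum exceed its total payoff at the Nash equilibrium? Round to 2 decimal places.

The private return per contributed unit is 0.92 < 1 for everyone, so the Nash equilibrium is zero contribution and the group total is Σ E_j = 52 + 58 + 8 + 33 + 11 = 162.
Each contributed unit returns 4.600 to the group, so the social optimum is full contribution by everyone: group total = 4.600 × 162 = 745.20.
Efficiency loss = (4.600 − 1) × 162 = 583.20.

583.20 dollars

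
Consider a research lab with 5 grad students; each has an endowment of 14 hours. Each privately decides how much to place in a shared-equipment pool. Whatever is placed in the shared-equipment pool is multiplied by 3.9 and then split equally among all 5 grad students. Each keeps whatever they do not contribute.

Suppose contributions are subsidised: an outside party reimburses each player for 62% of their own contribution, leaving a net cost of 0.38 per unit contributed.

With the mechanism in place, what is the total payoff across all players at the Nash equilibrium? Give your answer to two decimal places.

The effective private return per unit is now (3.9/5) / 0.38 = 2.0526 > 1, so every player's dominant strategy flips to full contribution.
So the Nash equilibrium is full contribution by all 5; the group earns 5 × (14 × 0.62 + 3.9 × 14) = 316.40.

316.40 hours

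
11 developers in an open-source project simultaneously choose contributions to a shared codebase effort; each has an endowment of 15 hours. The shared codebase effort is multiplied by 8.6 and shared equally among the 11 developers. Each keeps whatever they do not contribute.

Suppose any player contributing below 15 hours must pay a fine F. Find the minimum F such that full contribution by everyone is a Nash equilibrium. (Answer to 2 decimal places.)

3.27 hours

Given the others contribute fully, the best deviation is to contribute 0 (any partial contribution still incurs the fine and gives up units whose private return 0.7818 is below 1).
Deviating from 15 to 0 saves 15 hours but forfeits the deviator's share of the drop in the shared codebase effort: 8.6/11 × 15 = 11.73.
So the deviation gain is 15 − 11.73 = 3.27, and the fine must be at least 3.27 hours to wipe it out.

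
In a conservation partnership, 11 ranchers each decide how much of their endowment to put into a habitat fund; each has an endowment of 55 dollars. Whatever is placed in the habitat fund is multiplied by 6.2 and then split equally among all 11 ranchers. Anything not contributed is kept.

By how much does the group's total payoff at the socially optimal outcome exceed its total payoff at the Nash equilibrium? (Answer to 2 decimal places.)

Each contributed unit returns 6.2/11 = 0.5636 to its contributor — below 1 — so contributing 0 is dominant for every player. At the Nash equilibrium everyone keeps their 55, and the group total is 11 × 55 = 605.
Each contributed unit returns 6.200 to the group as a whole (0.5636 to each of 11 players), which exceeds 1, so the social optimum is full contribution: group total = 6.200 × 605 = 3751.00.
Efficiency loss = 3751.00 − 605 = 3146.00.

3146.00 dollars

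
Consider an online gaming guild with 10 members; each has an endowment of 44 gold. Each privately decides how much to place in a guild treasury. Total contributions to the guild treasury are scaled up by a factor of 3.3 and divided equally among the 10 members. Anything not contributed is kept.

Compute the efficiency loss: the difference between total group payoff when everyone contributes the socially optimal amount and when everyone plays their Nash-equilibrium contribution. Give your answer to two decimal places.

1012.00 gold

Each contributed unit returns 3.3/10 = 0.3300 to its contributor — below 1 — so contributing 0 is dominant for every player. At the Nash equilibrium everyone keeps their 44, and the group total is 10 × 44 = 440.
Each contributed unit returns 3.300 to the group as a whole (0.3300 to each of 10 players), which exceeds 1, so the social optimum is full contribution: group total = 3.300 × 440 = 1452.00.
Efficiency loss = 1452.00 − 440 = 1012.00.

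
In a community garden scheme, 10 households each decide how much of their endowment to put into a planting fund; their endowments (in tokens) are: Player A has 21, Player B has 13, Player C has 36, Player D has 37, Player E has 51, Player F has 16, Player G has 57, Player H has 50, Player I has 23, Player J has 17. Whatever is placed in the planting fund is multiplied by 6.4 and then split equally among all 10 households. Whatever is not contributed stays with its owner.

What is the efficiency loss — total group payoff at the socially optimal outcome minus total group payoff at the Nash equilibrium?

1733.40 tokens

The private return per contributed unit is 6.4/10 = 0.6400 < 1 for every player regardless of endowment, so the Nash equilibrium is zero contribution and the group total is Σ E_j = 21 + 13 + 36 + 37 + 51 + 16 + 57 + 50 + 23 + 17 = 321.
Each contributed unit returns 6.400 to the group, so the social optimum is full contribution by everyone: group total = 6.400 × 321 = 2054.40.
Efficiency loss = (6.400 − 1) × 321 = 1733.40.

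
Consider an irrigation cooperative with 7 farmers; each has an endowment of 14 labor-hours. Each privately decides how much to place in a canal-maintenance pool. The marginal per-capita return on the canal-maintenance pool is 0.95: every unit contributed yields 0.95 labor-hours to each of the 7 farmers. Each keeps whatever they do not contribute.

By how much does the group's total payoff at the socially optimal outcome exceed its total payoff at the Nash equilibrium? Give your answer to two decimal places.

553.70 labor-hours

The private return per contributed unit is 0.95 < 1, so contributing 0 is dominant for every player. At the Nash equilibrium everyone keeps their 14, and the group total is 7 × 14 = 98.
Each contributed unit returns 6.650 to the group as a whole (0.95 to each of 7 players), which exceeds 1, so the social optimum is full contribution: group total = 6.650 × 98 = 651.70.
Efficiency loss = 651.70 − 98 = 553.70.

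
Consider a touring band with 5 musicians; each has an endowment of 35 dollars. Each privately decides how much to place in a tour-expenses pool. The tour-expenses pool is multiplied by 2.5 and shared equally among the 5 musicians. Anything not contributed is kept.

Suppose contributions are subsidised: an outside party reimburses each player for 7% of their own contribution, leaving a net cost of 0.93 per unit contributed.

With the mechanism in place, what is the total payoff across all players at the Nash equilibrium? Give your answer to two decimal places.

With the mechanism, a contributed unit returns (2.5/5) / 0.93 = 0.5376 per unit of net cost — still below 1 — so contributing 0 remains dominant for every player.
At the Nash equilibrium no one contributes; group total payoff = 5 × 35 = 175.

175.00 dollars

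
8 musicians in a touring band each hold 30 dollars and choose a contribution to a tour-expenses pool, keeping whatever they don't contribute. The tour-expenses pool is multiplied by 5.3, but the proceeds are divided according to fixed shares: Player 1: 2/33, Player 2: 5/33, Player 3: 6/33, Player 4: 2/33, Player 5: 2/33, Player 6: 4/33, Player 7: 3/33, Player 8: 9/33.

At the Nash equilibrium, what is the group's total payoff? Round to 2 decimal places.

369.00 dollars

Each unit j contributes comes back to j as 5.3 × (j's share), so j prefers to contribute only if that share exceeds 1/5.3 = 0.1887; otherwise keeping the unit dominates.
Player 8 alone (share 9/33) is above the threshold, contributing 30; the remaining 7 contribute 0. Total contributed: 30.
The tour-expenses pool pays out 5.3 × 30 = 159.00 in total (split across the unequal shares, but the aggregate is all that matters for the group sum).
The 7 free-riders keep 30 each, adding 210. Group total = 210 + 159.00 = 369.00.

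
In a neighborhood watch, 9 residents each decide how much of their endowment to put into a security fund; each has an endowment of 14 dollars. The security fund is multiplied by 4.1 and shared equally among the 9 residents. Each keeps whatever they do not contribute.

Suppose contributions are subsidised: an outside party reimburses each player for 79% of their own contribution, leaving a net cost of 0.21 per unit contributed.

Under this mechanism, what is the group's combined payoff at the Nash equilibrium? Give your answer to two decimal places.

With the mechanism, a contributed unit returns (4.1/9) / 0.21 = 2.1693 per unit of net cost to the contributor — now above 1 — so contributing fully is weakly dominant for every player.
At the Nash equilibrium everyone contributes 14. Group total payoff = 9 × (14 × 0.79 + 4.1 × 14) = 616.14.

616.14 dollars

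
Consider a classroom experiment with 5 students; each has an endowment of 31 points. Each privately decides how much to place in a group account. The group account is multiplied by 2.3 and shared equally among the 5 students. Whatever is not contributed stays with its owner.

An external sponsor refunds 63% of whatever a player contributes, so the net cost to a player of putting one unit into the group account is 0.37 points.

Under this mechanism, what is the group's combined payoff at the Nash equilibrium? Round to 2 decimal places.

With the mechanism, a contributed unit returns (2.3/5) / 0.37 = 1.2432 per unit of net cost to the contributor — now above 1 — so contributing fully is weakly dominant for every player.
At the Nash equilibrium everyone contributes 31. Group total payoff = 5 × (31 × 0.63 + 2.3 × 31) = 454.15.

454.15 points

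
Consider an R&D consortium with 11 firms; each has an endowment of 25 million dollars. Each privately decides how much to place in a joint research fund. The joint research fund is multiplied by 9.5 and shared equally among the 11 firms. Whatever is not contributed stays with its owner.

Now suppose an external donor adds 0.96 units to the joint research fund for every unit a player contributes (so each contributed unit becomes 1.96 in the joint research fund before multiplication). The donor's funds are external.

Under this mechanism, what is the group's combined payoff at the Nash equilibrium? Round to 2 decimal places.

5120.50 million dollars

The effective private return per unit is now 9.5 × 1.96 / 11 = 1.6927 > 1, so every player's dominant strategy flips to full contribution.
At the Nash equilibrium everyone contributes 25. Group total payoff = 9.5 × 1.96 × 275 = 5120.50.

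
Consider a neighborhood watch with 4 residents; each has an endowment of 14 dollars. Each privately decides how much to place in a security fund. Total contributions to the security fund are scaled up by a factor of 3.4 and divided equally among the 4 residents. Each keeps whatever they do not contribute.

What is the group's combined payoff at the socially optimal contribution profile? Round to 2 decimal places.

190.40 dollars

Each contributed unit returns 3.400 to the group as a whole (0.8500 to each of 4 players), which exceeds 1, so the social optimum is full contribution: group total = 3.400 × 56 = 190.40.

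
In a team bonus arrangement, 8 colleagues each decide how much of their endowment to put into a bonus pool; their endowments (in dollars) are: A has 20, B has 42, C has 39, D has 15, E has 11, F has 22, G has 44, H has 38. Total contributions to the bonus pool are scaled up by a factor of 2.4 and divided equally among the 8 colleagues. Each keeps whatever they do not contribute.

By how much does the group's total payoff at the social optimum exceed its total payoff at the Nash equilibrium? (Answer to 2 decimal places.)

The private return per contributed unit is 2.4/8 = 0.3000 < 1 for every player regardless of endowment, so the Nash equilibrium is zero contribution and the group total is Σ E_j = 20 + 42 + 39 + 15 + 11 + 22 + 44 + 38 = 231.
Each contributed unit returns 2.400 to the group, so the social optimum is full contribution by everyone: group total = 2.400 × 231 = 554.40.
Efficiency loss = (2.400 − 1) × 231 = 323.40.

323.40 dollars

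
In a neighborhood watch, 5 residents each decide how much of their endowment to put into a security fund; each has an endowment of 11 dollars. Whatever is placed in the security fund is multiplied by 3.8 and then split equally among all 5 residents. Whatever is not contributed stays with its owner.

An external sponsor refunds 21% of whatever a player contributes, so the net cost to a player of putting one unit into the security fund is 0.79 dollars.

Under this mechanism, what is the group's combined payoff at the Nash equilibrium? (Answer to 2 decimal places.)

Even with the mechanism, each unit contributed returns only (3.8/5) / 0.79 = 0.9620 per unit of net cost, so contributing nothing is still dominant.
At the Nash equilibrium no one contributes; group total payoff = 5 × 11 = 55.

55.00 dollars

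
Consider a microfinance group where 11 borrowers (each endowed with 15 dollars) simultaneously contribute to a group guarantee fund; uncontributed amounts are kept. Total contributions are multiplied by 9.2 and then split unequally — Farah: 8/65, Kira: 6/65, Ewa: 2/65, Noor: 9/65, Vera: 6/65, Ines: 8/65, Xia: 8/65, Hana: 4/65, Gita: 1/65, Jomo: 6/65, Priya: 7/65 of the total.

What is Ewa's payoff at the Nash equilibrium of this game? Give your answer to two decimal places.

31.98 dollars

For player j, contributing a unit is worthwhile iff 9.2 × (j's share) ≥ 1, i.e. iff j's share is at least 0.1087.
Farah, Noor, Ines and Xia clear that bar, contributing 15 each; the remaining 7 contribute 0. Total contributed: 60.
Ewa keeps 15 and receives 9.2 × 60 × 2/65 = 16.98 from the group guarantee fund, for a payoff of 31.98.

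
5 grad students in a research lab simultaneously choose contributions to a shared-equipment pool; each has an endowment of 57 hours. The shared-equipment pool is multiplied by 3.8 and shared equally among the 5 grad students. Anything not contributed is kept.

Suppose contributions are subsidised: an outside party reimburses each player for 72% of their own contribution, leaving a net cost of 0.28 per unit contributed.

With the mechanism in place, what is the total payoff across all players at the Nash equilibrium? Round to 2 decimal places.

1288.20 hours

The effective private return per unit is now (3.8/5) / 0.28 = 2.7143 > 1, so every player's dominant strategy flips to full contribution.
At the Nash equilibrium everyone contributes 57. Group total payoff = 5 × (57 × 0.72 + 3.8 × 57) = 1288.20.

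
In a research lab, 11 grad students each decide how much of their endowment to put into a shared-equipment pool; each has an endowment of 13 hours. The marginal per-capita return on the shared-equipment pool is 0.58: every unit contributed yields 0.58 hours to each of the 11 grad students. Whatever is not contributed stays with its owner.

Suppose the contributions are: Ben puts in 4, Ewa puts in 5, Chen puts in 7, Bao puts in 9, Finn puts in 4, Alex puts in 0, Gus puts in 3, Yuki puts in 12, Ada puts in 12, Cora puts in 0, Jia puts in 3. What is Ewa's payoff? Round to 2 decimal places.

Total contributed: 4 + 5 + 7 + 9 + 4 + 0 + 3 + 12 + 12 + 0 + 3 = 59.
Each receives 0.58 × 59 = 34.22 from the shared-equipment pool.
Ewa keeps 13 − 5 = 8, so Ewa's payoff is 8 + 34.22 = 42.22.

42.22 hours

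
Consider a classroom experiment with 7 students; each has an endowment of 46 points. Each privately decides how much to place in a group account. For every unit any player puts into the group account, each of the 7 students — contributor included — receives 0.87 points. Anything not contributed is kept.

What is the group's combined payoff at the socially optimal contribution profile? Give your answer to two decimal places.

1960.98 points

Each contributed unit returns 6.090 to the group as a whole (0.87 to each of 7 players), which exceeds 1, so the social optimum is full contribution: group total = 6.090 × 322 = 1960.98.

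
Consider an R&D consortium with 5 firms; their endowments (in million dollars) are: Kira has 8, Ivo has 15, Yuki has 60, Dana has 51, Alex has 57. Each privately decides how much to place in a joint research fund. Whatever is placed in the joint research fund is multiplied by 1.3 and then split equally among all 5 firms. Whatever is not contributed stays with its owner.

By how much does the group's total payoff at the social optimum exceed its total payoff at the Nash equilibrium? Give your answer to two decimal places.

57.30 million dollars

The private return per contributed unit is 1.3/5 = 0.2600 < 1 for every player regardless of endowment, so the Nash equilibrium is zero contribution and the group total is Σ E_j = 8 + 15 + 60 + 51 + 57 = 191.
Each contributed unit returns 1.300 to the group, so the social optimum is full contribution by everyone: group total = 1.300 × 191 = 248.30.
Efficiency loss = (1.300 − 1) × 191 = 57.30.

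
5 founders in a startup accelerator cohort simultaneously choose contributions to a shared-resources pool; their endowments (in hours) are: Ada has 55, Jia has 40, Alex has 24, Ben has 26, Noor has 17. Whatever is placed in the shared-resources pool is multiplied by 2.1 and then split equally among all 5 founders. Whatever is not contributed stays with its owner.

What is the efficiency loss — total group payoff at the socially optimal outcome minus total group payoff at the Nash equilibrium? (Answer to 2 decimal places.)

178.20 hours

The private return per contributed unit is 2.1/5 = 0.4200 < 1 for every player regardless of endowment, so the Nash equilibrium is zero contribution and the group total is Σ E_j = 55 + 40 + 24 + 26 + 17 = 162.
Each contributed unit returns 2.100 to the group, so the social optimum is full contribution by everyone: group total = 2.100 × 162 = 340.20.
Efficiency loss = (2.100 − 1) × 162 = 178.20.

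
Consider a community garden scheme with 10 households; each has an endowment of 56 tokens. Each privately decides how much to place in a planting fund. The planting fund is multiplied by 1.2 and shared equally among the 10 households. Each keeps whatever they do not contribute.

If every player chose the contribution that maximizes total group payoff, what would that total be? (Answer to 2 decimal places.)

672.00 tokens

Each contributed unit returns 1.200 to the group as a whole (0.1200 to each of 10 players), which exceeds 1, so the social optimum is full contribution: group total = 1.200 × 560 = 672.00.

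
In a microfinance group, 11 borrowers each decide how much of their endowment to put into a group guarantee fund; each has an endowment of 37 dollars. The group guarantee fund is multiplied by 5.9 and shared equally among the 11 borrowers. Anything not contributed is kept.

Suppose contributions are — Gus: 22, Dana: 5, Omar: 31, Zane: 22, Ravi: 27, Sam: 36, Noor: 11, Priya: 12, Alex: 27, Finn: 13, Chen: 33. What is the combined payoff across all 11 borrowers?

Total contributed: 22 + 5 + 31 + 22 + 27 + 36 + 11 + 12 + 27 + 13 + 33 = 239; total kept: 11 × 37 − 239 = 168.
The group guarantee fund pays out 5.9 × 239 = 1410.10 in aggregate.
Group total = 168 + 1410.10 = 1578.10.

1578.10 dollars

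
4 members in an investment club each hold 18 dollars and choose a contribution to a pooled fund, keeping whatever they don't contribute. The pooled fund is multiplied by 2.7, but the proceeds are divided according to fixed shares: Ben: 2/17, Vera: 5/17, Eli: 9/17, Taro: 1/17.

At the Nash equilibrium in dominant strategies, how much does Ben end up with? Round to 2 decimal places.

Each unit j contributes comes back to j as 2.7 × (j's share), so j prefers to contribute only if that share exceeds 1/2.7 = 0.3704; otherwise keeping the unit dominates.
Eli alone (share 9/17) is above the threshold, contributing 18; the remaining 3 contribute 0. Total contributed: 18.
Ben keeps 18 and receives 2.7 × 18 × 2/17 = 5.72 from the pooled fund, for a payoff of 23.72.

23.72 dollars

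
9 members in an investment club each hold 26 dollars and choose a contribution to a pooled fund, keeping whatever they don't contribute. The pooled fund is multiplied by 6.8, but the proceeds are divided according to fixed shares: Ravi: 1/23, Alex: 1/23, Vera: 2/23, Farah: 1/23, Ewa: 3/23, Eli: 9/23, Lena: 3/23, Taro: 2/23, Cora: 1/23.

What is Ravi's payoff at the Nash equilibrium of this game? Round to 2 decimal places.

A player with share s gets back 6.8·s per unit contributed, so full contribution is dominant for anyone with s > 1/6.8 = 0.1471 and zero contribution is dominant for anyone below.
The only share above 0.1471 is Eli's 9/23, contributing 26; the remaining 8 contribute 0. Total contributed: 26.
Ravi keeps 26 and receives 6.8 × 26 × 1/23 = 7.69 from the pooled fund, for a payoff of 33.69.

33.69 dollars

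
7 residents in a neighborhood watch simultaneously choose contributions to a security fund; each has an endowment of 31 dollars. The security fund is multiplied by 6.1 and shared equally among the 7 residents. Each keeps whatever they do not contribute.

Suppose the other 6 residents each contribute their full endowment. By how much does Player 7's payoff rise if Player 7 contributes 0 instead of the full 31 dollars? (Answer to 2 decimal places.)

3.99 dollars

Switching from a contribution of 31 to 0 lets Player 7 keep an extra 31 dollars, but lowers the security fund by 31, which costs Player 7 their own share of that drop: 6.1/7 × 31 = 27.01.
Net gain = 31 − 27.01 = 3.99. The private return per contributed unit (0.8714) is below 1, so free-riding is indeed the best response regardless of what the others do.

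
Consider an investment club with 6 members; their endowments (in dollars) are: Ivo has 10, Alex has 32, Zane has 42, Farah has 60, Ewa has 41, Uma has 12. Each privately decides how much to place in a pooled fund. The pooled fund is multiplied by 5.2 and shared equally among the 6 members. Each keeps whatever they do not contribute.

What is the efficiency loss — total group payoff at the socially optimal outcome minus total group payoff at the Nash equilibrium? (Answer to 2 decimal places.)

The private return per contributed unit is 5.2/6 = 0.8667 < 1 for every player regardless of endowment, so the Nash equilibrium is zero contribution and the group total is Σ E_j = 10 + 32 + 42 + 60 + 41 + 12 = 197.
Each contributed unit returns 5.200 to the group, so the social optimum is full contribution by everyone: group total = 5.200 × 197 = 1024.40.
Efficiency loss = (5.200 − 1) × 197 = 827.40.

827.40 dollars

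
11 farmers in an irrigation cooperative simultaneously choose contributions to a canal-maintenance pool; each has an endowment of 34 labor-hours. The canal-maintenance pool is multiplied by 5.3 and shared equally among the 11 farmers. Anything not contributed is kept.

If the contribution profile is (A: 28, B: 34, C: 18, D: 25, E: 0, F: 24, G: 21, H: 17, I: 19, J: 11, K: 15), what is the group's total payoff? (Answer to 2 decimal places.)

1285.60 labor-hours

Total contributed: 28 + 34 + 18 + 25 + 0 + 24 + 21 + 17 + 19 + 11 + 15 = 212; total kept: 11 × 34 − 212 = 162.
The canal-maintenance pool pays out 5.3 × 212 = 1123.60 in aggregate.
Group total = 162 + 1123.60 = 1285.60.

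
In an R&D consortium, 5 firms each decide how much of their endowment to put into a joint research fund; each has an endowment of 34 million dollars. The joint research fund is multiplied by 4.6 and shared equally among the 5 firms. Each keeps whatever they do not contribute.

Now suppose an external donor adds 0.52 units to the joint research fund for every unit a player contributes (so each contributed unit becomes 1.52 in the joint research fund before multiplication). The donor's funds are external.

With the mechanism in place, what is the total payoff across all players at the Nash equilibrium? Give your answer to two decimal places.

1188.64 million dollars

The effective private return per unit is now 4.6 × 1.52 / 5 = 1.3984 > 1, so every player's dominant strategy flips to full contribution.
So the Nash equilibrium is full contribution by all 5; the group earns 4.6 × 1.52 × 170 = 1188.64.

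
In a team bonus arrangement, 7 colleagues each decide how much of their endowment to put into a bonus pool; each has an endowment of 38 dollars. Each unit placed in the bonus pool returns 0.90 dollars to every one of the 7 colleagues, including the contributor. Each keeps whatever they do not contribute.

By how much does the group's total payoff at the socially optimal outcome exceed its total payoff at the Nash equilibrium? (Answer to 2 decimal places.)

The private return per contributed unit is 0.90 < 1, so contributing 0 is dominant for every player. At the Nash equilibrium everyone keeps their 38, and the group total is 7 × 38 = 266.
Each contributed unit returns 6.300 to the group as a whole (0.90 to each of 7 players), which exceeds 1, so the social optimum is full contribution: group total = 6.300 × 266 = 1675.80.
Efficiency loss = 1675.80 − 266 = 1409.80.

1409.80 dollars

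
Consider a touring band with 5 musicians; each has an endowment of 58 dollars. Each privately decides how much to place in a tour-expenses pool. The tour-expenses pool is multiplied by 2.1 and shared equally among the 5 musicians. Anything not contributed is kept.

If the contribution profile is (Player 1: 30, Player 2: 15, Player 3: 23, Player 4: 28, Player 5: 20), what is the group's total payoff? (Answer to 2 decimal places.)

Total contributed: 30 + 15 + 23 + 28 + 20 = 116; total kept: 5 × 58 − 116 = 174.
The tour-expenses pool pays out 2.1 × 116 = 243.60 in aggregate.
Group total = 174 + 243.60 = 417.60.

417.60 dollars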